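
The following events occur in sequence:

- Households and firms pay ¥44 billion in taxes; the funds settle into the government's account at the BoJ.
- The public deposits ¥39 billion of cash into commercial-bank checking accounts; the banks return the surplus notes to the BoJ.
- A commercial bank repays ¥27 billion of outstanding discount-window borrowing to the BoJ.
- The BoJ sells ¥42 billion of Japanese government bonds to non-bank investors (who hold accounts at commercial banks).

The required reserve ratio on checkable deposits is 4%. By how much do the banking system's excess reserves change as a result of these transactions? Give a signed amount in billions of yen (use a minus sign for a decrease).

Government account inflow ¥44 billion: reserves −¥44B, deposits −¥44B.
Currency deposit ¥39 billion: reserves +¥39B, deposits +¥39B.
Discount-window repayment ¥27 billion: reserves −¥27B, deposits 0.
Asset sale (to non-banks) ¥42 billion: reserves −¥42B, deposits −¥42B.
Totals: Δreserves = −¥74B, Δdeposits = −¥47B.
Δrequired reserves = 4% × −¥47B = −¥1.88B.
Δexcess reserves = Δreserves − Δrequired = −¥74B − (−¥1.88B) = -¥72.12 billion.

-¥72.12 billion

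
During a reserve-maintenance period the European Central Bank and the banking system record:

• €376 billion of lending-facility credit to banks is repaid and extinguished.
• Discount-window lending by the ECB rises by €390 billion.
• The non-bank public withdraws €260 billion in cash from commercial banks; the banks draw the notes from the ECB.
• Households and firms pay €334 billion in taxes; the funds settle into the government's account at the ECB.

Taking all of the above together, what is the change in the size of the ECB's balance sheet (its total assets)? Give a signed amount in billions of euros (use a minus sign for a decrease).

Discount-window repayment €376 billion: an ECB asset is shed → −€376B.
Discount-window loan €390 billion: an ECB asset is acquired → +€390B.
Currency withdrawal €260 billion: only the composition of liabilities changes → 0.
Government account inflow €334 billion: only the composition of liabilities changes → 0.
Net: −376 + 390 + 0 + 0 = +€14 billion.

+€14 billion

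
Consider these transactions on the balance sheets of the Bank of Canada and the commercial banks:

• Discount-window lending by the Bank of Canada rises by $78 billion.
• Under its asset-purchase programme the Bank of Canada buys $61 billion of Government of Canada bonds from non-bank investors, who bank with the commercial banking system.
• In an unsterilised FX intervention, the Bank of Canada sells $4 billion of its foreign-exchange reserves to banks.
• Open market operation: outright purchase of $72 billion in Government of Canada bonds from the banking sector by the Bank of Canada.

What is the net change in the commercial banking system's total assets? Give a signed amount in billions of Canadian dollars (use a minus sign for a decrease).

+$139 billion

Discount-window loan $78 billion: bank balance sheets expand → +$78B.
Asset purchase (from non-banks) $61 billion: bank balance sheets expand → +$61B.
FX sale $4 billion: just an asset swap on bank balance sheets → 0.
OMO purchase (from banks) $72 billion: just an asset swap on bank balance sheets → 0.
Net: 78 + 61 + 0 + 0 = +$139 billion.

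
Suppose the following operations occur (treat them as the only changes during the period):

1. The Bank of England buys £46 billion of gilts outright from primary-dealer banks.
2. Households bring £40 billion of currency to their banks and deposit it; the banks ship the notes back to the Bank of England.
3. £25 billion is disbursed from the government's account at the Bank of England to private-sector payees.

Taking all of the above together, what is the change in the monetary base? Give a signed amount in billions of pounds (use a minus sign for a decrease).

OMO purchase (from banks) £46 billion: Bank of England balance sheet expands → +£46B.
Currency deposit £40 billion: just a shift between currency and reserves — both are base money → 0.
Government spending £25 billion: a non-base liability converts back to reserves → +£25B.
Net: 46 + 0 + 25 = +£71 billion.

+£71 billion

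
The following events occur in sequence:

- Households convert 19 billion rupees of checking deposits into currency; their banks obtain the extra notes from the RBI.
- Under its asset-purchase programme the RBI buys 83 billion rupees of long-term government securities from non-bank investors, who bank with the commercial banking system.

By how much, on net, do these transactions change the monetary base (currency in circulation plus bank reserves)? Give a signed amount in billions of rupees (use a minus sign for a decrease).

Currency withdrawal 19 billion rupees: just a shift between currency and reserves — both are base money → 0.
Asset purchase (from non-banks) 83 billion rupees: RBI balance sheet expands → +83B.
Net: 0 + 83 = +83 billion.

+83 billion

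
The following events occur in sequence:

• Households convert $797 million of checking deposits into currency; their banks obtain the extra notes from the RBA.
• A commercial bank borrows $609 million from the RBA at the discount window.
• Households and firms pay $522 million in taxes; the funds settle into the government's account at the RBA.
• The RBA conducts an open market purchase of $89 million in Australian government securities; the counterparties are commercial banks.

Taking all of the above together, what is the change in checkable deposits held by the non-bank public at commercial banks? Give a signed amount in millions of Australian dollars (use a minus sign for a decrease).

-$1319 million

Currency withdrawal $797 million: non-bank counterparties' bank balances fall → −$797M.
Discount-window loan $609 million: the counterparty is a bank, so public deposits are unchanged → 0.
Government account inflow $522 million: non-bank counterparties' bank balances fall → −$522M.
OMO purchase (from banks) $89 million: the counterparty is a bank, so public deposits are unchanged → 0.
Net: −797 + 0 − 522 + 0 = -$1319 million.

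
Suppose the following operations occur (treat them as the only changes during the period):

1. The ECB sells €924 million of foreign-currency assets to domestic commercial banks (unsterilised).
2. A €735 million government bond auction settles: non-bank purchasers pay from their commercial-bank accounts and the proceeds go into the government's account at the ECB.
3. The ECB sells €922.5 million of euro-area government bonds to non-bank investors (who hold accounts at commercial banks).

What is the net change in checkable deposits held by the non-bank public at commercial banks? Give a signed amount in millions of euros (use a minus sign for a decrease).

-€1657.5 million

ECB balance sheet:
  Assets:      Securities −€922.5M, Foreign assets −€924M
  Liabilities: Bank reserves −€2581.5M, Government deposits +€735M
Commercial banking system:
  Assets:      Reserves at CB −€2581.5M, Foreign assets +€924M
  Liabilities: Checkable deposits −€1657.5M
So the change in checkable deposits held by the non-bank public at commercial banks is -€1657.5 million.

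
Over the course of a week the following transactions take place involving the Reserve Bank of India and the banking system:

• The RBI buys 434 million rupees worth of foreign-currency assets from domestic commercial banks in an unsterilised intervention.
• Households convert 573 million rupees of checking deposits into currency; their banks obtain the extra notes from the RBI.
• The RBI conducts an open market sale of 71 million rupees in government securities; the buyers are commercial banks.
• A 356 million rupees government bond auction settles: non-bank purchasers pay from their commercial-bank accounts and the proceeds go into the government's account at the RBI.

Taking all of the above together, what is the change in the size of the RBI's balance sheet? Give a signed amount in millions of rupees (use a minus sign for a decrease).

FX purchase 434 million rupees: an RBI asset is acquired → +434M.
Currency withdrawal 573 million rupees: only the composition of liabilities changes → 0.
OMO sale (to banks) 71 million rupees: an RBI asset is shed → −71M.
Government account inflow 356 million rupees: only the composition of liabilities changes → 0.
Net: 434 + 0 − 71 + 0 = +363 million.

+363 million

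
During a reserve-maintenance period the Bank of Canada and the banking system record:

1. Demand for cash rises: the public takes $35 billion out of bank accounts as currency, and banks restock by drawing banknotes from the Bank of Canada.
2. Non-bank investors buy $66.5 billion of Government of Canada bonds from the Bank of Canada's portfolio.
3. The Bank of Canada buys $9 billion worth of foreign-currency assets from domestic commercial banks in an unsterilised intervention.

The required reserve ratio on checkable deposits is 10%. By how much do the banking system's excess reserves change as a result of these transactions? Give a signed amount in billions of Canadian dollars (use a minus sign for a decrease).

-$82.35 billion

Currency withdrawal $35 billion: reserves −$35B, deposits −$35B.
Asset sale (to non-banks) $66.5 billion: reserves −$66.5B, deposits −$66.5B.
FX purchase $9 billion: reserves +$9B, deposits 0.
Totals: Δreserves = −$92.5B, Δdeposits = −$101.5B.
Δrequired reserves = 10% × −$101.5B = −$10.15B.
Δexcess reserves = Δreserves − Δrequired = −$92.5B − (−$10.15B) = -$82.35 billion.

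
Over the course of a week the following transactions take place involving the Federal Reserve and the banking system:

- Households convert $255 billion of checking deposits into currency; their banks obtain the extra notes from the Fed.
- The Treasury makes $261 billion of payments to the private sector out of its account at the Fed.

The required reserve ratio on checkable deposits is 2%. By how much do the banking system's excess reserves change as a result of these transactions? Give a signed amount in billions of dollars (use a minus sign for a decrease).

Currency withdrawal $255 billion: reserves −$255B, deposits −$255B.
Government spending $261 billion: reserves +$261B, deposits +$261B.
Totals: Δreserves = +$6B, Δdeposits = +$6B.
Δrequired reserves = 2% × +$6B = +$0.12B.
Δexcess reserves = Δreserves − Δrequired = +$6B − (+$0.12B) = +$5.88 billion.

+$5.88 billion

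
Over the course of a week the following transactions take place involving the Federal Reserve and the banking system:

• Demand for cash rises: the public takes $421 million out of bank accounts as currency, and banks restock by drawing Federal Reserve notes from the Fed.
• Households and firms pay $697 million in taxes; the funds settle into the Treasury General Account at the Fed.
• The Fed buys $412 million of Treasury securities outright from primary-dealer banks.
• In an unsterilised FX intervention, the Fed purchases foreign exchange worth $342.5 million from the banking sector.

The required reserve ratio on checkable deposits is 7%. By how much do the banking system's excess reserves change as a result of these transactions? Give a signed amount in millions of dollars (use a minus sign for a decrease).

Currency withdrawal $421 million: reserves −$421M, deposits −$421M.
Government account inflow $697 million: reserves −$697M, deposits −$697M.
OMO purchase (from banks) $412 million: reserves +$412M, deposits 0.
FX purchase $342.5 million: reserves +$342.5M, deposits 0.
Totals: Δreserves = −$363.5M, Δdeposits = −$1118M.
Δrequired reserves = 7% × −$1118M = −$78.26M.
Δexcess reserves = Δreserves − Δrequired = −$363.5M − (−$78.26M) = -$285.24 million.

-$285.24 million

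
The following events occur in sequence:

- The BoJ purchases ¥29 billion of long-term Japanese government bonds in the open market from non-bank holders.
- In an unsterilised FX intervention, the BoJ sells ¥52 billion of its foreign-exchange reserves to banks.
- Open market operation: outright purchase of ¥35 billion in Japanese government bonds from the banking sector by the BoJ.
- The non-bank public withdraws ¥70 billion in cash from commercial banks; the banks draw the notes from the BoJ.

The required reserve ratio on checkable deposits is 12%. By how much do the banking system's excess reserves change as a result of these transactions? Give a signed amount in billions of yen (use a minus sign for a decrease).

Asset purchase (from non-banks) ¥29 billion: reserves +¥29B, deposits +¥29B.
FX sale ¥52 billion: reserves −¥52B, deposits 0.
OMO purchase (from banks) ¥35 billion: reserves +¥35B, deposits 0.
Currency withdrawal ¥70 billion: reserves −¥70B, deposits −¥70B.
Totals: Δreserves = −¥58B, Δdeposits = −¥41B.
Δrequired reserves = 12% × −¥41B = −¥4.92B.
Δexcess reserves = Δreserves − Δrequired = −¥58B − (−¥4.92B) = -¥53.08 billion.

-¥53.08 billion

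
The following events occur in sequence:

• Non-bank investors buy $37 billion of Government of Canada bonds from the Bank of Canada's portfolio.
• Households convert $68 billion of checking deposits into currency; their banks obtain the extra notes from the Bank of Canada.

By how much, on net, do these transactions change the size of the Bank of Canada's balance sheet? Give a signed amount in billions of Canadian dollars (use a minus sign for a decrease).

-$37 billion

Asset sale (to non-banks) $37 billion: a Bank of Canada asset is shed → −$37B.
Currency withdrawal $68 billion: only the composition of liabilities changes → 0.
Net: −37 + 0 = -$37 billion.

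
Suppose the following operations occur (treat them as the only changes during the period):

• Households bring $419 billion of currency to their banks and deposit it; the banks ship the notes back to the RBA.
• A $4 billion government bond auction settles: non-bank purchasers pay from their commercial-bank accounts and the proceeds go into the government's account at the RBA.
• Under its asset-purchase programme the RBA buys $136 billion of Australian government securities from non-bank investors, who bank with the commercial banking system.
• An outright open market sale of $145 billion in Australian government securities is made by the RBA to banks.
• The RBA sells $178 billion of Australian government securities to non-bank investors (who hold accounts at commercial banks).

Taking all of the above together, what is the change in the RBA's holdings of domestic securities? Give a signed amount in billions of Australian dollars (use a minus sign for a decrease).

Currency deposit $419 billion: the RBA's securities portfolio is untouched → 0.
Government account inflow $4 billion: the RBA's securities portfolio is untouched → 0.
Asset purchase (from non-banks) $136 billion: securities added to the RBA's portfolio → +$136B.
OMO sale (to banks) $145 billion: securities removed from the RBA's portfolio → −$145B.
Asset sale (to non-banks) $178 billion: securities removed from the RBA's portfolio → −$178B.
Net: 0 + 0 + 136 − 145 − 178 = -$187 billion.

-$187 billion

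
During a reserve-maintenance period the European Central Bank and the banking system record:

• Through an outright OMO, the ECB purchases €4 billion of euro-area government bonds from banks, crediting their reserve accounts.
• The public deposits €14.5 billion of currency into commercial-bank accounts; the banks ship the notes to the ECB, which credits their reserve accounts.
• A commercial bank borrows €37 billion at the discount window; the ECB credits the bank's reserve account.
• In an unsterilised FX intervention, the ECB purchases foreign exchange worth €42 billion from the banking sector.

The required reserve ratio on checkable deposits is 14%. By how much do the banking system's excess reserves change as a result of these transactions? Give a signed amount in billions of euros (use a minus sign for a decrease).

+€95.47 billion

OMO purchase (from banks) €4 billion: reserves +€4B, deposits 0.
Currency deposit €14.5 billion: reserves +€14.5B, deposits +€14.5B.
Discount-window loan €37 billion: reserves +€37B, deposits 0.
FX purchase €42 billion: reserves +€42B, deposits 0.
Totals: Δreserves = +€97.5B, Δdeposits = +€14.5B.
Δrequired reserves = 14% × +€14.5B = +€2.03B.
Δexcess reserves = Δreserves − Δrequired = +€97.5B − (+€2.03B) = +€95.47 billion.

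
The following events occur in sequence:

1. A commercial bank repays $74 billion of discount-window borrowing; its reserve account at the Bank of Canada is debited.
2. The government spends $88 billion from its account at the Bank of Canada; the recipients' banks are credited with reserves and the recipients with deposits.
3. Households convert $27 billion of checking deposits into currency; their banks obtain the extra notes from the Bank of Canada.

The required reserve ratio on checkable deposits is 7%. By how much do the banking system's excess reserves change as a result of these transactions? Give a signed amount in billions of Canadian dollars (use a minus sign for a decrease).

Discount-window repayment $74 billion: reserves −$74B, deposits 0.
Government spending $88 billion: reserves +$88B, deposits +$88B.
Currency withdrawal $27 billion: reserves −$27B, deposits −$27B.
Totals: Δreserves = −$13B, Δdeposits = +$61B.
Δrequired reserves = 7% × +$61B = +$4.27B.
Δexcess reserves = Δreserves − Δrequired = −$13B − (+$4.27B) = -$17.27 billion.

-$17.27 billion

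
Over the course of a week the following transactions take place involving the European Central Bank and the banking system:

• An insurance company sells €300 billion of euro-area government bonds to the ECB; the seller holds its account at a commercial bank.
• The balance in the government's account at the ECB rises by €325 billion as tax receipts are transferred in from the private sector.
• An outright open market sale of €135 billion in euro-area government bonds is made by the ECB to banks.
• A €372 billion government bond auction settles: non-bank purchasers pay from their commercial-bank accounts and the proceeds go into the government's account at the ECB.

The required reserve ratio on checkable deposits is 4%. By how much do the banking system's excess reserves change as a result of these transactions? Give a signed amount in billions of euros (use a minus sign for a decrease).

Asset purchase (from non-banks) €300 billion: reserves +€300B, deposits +€300B.
Government account inflow €325 billion: reserves −€325B, deposits −€325B.
OMO sale (to banks) €135 billion: reserves −€135B, deposits 0.
Government account inflow €372 billion: reserves −€372B, deposits −€372B.
Totals: Δreserves = −€532B, Δdeposits = −€397B.
Δrequired reserves = 4% × −€397B = −€15.88B.
Δexcess reserves = Δreserves − Δrequired = −€532B − (−€15.88B) = -€516.12 billion.

-€516.12 billion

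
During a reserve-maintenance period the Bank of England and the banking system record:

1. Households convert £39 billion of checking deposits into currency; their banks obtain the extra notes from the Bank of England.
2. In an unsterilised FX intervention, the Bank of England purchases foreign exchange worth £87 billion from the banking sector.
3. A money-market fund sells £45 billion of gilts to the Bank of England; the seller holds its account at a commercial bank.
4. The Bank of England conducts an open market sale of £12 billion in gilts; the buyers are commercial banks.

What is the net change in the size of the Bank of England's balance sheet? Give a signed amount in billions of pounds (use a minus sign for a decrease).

+£120 billion

Currency withdrawal £39 billion: only the composition of liabilities changes → 0.
FX purchase £87 billion: a Bank of England asset is acquired → +£87B.
Asset purchase (from non-banks) £45 billion: a Bank of England asset is acquired → +£45B.
OMO sale (to banks) £12 billion: a Bank of England asset is shed → −£12B.
Net: 0 + 87 + 45 − 12 = +£120 billion.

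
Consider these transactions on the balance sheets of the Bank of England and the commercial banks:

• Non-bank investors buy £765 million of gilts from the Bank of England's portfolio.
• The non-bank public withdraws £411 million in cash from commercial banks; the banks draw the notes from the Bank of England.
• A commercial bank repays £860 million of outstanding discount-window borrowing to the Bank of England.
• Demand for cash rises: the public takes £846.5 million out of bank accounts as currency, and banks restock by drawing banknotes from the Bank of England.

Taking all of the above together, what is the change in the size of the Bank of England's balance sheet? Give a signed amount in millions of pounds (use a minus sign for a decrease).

Bank of England balance sheet:
  Assets:      Securities −£765M, Loans to banks −£860M
  Liabilities: Bank reserves −£2882.5M, Currency in circulation +£1257.5M
Commercial banking system:
  Assets:      Reserves at CB −£2882.5M
  Liabilities: Checkable deposits −£2022.5M, Borrowings from CB −£860M
Change in total Bank of England assets = -£1625 million.

-£1625 million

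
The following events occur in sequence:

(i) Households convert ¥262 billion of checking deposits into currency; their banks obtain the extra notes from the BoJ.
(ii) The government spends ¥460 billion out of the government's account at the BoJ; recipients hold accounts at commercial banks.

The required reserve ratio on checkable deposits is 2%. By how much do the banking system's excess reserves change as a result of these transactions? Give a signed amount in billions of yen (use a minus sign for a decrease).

+¥194.04 billion

Currency withdrawal ¥262 billion: reserves −¥262B, deposits −¥262B.
Government spending ¥460 billion: reserves +¥460B, deposits +¥460B.
Totals: Δreserves = +¥198B, Δdeposits = +¥198B.
Δrequired reserves = 2% × +¥198B = +¥3.96B.
Δexcess reserves = Δreserves − Δrequired = +¥198B − (+¥3.96B) = +¥194.04 billion.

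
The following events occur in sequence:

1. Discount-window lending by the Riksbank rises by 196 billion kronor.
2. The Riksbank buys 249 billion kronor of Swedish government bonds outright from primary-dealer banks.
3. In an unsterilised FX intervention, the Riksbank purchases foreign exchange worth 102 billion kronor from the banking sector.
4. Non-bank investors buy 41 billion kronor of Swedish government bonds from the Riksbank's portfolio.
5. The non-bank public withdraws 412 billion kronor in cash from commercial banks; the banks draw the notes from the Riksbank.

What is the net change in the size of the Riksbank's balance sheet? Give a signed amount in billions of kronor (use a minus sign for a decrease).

+506 billion

Riksbank balance sheet:
  Assets:      Securities +208B, Loans to banks +196B, Foreign assets +102B
  Liabilities: Bank reserves +94B, Currency in circulation +412B
Commercial banking system:
  Assets:      Reserves at CB +94B, Securities −249B, Foreign assets −102B
  Liabilities: Checkable deposits −453B, Borrowings from CB +196B
Change in total Riksbank assets = +506 billion.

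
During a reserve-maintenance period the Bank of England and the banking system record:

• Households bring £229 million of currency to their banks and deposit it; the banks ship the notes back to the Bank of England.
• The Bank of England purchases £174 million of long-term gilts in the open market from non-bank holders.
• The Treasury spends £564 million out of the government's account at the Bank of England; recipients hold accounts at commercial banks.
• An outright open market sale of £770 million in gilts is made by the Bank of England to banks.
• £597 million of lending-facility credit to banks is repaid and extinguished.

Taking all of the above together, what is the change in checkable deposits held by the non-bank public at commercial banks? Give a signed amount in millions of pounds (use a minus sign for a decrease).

+£967 million

Bank of England balance sheet:
  Assets:      Securities −£596M, Loans to banks −£597M
  Liabilities: Bank reserves −£400M, Currency in circulation −£229M, Government deposits −£564M
Commercial banking system:
  Assets:      Reserves at CB −£400M, Securities +£770M
  Liabilities: Checkable deposits +£967M, Borrowings from CB −£597M
So the change in checkable deposits held by the non-bank public at commercial banks is +£967 million.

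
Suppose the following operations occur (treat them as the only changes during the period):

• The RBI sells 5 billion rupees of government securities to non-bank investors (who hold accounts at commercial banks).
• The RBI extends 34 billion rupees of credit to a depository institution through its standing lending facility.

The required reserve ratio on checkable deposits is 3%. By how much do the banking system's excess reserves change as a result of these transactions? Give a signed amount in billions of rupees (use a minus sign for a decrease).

+29.15 billion

Asset sale (to non-banks) 5 billion rupees: reserves −5B, deposits −5B.
Discount-window loan 34 billion rupees: reserves +34B, deposits 0.
Totals: Δreserves = +29B, Δdeposits = −5B.
Δrequired reserves = 3% × −5B = −0.15B.
Δexcess reserves = Δreserves − Δrequired = +29B − (−0.15B) = +29.15 billion.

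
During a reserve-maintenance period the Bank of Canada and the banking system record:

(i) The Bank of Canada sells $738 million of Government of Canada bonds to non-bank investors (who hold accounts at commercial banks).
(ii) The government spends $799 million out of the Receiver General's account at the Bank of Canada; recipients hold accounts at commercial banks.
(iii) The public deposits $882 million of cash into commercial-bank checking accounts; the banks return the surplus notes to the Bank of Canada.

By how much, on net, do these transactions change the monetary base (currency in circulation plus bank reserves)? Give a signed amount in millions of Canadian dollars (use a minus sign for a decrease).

Asset sale (to non-banks) $738 million: Bank of Canada balance sheet contracts → −$738M.
Government spending $799 million: a non-base liability converts back to reserves → +$799M.
Currency deposit $882 million: just a shift between currency and reserves — both are base money → 0.
Net: −738 + 799 + 0 = +$61 million.

+$61 million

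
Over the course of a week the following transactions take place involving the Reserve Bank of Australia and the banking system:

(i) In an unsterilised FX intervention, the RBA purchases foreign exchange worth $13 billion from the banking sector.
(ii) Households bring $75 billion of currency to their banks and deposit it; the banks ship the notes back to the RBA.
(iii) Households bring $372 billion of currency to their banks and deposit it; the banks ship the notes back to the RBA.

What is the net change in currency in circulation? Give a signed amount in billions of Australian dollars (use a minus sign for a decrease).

FX purchase $13 billion: no currency enters or leaves circulation → 0.
Currency deposit $75 billion: notes return to the central bank → −$75B.
Currency deposit $372 billion: notes return to the central bank → −$372B.
Net: 0 − 75 − 372 = -$447 billion.

-$447 billion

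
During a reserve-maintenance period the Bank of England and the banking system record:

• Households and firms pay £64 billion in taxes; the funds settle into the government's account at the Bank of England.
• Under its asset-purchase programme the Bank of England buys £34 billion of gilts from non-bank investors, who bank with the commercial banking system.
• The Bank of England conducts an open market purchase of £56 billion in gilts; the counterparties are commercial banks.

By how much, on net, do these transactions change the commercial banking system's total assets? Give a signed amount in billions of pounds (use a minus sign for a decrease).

Government account inflow £64 billion: bank balance sheets shrink → −£64B.
Asset purchase (from non-banks) £34 billion: bank balance sheets expand → +£34B.
OMO purchase (from banks) £56 billion: just an asset swap on bank balance sheets → 0.
Net: −64 + 34 + 0 = -£30 billion.

-£30 billion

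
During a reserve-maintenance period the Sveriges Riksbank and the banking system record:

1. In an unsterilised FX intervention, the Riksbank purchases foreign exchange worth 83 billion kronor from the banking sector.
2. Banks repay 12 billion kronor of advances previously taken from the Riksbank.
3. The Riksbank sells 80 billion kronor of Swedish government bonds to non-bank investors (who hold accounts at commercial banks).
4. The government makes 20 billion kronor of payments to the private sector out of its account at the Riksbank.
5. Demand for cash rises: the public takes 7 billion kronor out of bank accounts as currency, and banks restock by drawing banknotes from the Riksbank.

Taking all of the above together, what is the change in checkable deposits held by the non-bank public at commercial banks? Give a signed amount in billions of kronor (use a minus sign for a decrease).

FX purchase 83 billion kronor: the counterparty is a bank, so public deposits are unchanged → 0.
Discount-window repayment 12 billion kronor: the counterparty is a bank, so public deposits are unchanged → 0.
Asset sale (to non-banks) 80 billion kronor: non-bank counterparties' bank balances fall → −80B.
Government spending 20 billion kronor: non-bank counterparties' bank balances rise → +20B.
Currency withdrawal 7 billion kronor: non-bank counterparties' bank balances fall → −7B.
Net: 0 + 0 − 80 + 20 − 7 = -67 billion.

-67 billion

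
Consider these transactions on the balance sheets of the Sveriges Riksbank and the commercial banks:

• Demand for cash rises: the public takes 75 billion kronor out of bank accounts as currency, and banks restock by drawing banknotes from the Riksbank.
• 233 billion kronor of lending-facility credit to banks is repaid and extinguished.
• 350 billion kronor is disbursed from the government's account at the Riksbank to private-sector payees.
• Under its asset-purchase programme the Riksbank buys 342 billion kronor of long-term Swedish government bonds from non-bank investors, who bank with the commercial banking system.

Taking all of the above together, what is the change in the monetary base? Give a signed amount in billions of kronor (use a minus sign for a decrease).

Riksbank balance sheet:
  Assets:      Securities +342B, Loans to banks −233B
  Liabilities: Bank reserves +384B, Currency in circulation +75B, Government deposits −350B
Commercial banking system:
  Assets:      Reserves at CB +384B
  Liabilities: Checkable deposits +617B, Borrowings from CB −233B
Monetary base = currency + reserves: +75B + (+384B) = +459 billion.

+459 billion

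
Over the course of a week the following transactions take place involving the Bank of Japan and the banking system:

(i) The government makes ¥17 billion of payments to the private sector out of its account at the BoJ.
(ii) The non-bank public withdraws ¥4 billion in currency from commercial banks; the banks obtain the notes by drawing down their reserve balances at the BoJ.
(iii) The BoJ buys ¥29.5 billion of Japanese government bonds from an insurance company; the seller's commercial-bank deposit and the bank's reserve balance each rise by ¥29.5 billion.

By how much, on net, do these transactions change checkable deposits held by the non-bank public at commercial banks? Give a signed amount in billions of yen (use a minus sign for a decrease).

+¥42.5 billion

BoJ balance sheet:
  Assets:      Securities +¥29.5B
  Liabilities: Bank reserves +¥42.5B, Currency in circulation +¥4B, Government deposits −¥17B
Commercial banking system:
  Assets:      Reserves at CB +¥42.5B
  Liabilities: Checkable deposits +¥42.5B
So the change in checkable deposits held by the non-bank public at commercial banks is +¥42.5 billion.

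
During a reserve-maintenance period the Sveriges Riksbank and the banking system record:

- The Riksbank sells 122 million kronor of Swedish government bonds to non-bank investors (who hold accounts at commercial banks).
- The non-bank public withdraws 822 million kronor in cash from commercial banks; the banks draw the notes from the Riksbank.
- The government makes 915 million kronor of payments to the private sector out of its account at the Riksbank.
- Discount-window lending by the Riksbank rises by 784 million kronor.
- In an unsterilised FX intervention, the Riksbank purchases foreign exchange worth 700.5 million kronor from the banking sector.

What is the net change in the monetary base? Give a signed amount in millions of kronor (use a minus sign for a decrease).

Riksbank balance sheet:
  Assets:      Securities −122M, Loans to banks +784M, Foreign assets +700.5M
  Liabilities: Bank reserves +1455.5M, Currency in circulation +822M, Government deposits −915M
Commercial banking system:
  Assets:      Reserves at CB +1455.5M, Foreign assets −700.5M
  Liabilities: Checkable deposits −29M, Borrowings from CB +784M
Monetary base = currency + reserves: +822M + (+1455.5M) = +2277.5 million.

+2277.5 million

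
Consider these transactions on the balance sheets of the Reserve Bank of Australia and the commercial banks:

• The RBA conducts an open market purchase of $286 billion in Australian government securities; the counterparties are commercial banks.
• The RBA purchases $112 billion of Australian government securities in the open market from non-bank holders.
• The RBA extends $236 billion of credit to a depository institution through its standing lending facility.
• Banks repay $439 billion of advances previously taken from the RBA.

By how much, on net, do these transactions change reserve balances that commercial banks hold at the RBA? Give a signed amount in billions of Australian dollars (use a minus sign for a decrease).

+$195 billion

OMO purchase (from banks) $286 billion: the RBA pays by crediting reserve accounts → +$286B.
Asset purchase (from non-banks) $112 billion: the RBA pays by crediting reserve accounts → +$112B.
Discount-window loan $236 billion: the loan is credited to the bank's reserve account → +$236B.
Discount-window repayment $439 billion: repayment is debited from reserves → −$439B.
Net: 286 + 112 + 236 − 439 = +$195 billion.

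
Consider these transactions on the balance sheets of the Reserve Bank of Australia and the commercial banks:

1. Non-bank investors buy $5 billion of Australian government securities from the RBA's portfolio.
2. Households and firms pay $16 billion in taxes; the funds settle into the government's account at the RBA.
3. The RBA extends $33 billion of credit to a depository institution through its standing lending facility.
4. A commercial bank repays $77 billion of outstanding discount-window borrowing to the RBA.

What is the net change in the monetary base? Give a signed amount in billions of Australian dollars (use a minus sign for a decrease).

-$65 billion

RBA balance sheet:
  Assets:      Securities −$5B, Loans to banks −$44B
  Liabilities: Bank reserves −$65B, Government deposits +$16B
Commercial banking system:
  Assets:      Reserves at CB −$65B
  Liabilities: Checkable deposits −$21B, Borrowings from CB −$44B
Monetary base = currency + reserves: 0 + (−$65B) = -$65 billion.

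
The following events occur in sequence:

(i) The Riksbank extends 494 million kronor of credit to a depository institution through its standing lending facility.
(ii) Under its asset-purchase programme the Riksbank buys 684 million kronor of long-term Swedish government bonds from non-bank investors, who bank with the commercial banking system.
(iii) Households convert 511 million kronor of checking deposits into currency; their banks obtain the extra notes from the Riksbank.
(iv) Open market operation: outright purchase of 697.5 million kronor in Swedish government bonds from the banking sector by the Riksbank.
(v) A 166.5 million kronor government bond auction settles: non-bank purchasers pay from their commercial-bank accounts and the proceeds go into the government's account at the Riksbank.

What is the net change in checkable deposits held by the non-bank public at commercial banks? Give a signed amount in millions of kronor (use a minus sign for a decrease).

Discount-window loan 494 million kronor: the counterparty is a bank, so public deposits are unchanged → 0.
Asset purchase (from non-banks) 684 million kronor: non-bank counterparties' bank balances rise → +684M.
Currency withdrawal 511 million kronor: non-bank counterparties' bank balances fall → −511M.
OMO purchase (from banks) 697.5 million kronor: the counterparty is a bank, so public deposits are unchanged → 0.
Government account inflow 166.5 million kronor: non-bank counterparties' bank balances fall → −166.5M.
Net: 0 + 684 − 511 + 0 − 166.5 = +6.5 million.

+6.5 million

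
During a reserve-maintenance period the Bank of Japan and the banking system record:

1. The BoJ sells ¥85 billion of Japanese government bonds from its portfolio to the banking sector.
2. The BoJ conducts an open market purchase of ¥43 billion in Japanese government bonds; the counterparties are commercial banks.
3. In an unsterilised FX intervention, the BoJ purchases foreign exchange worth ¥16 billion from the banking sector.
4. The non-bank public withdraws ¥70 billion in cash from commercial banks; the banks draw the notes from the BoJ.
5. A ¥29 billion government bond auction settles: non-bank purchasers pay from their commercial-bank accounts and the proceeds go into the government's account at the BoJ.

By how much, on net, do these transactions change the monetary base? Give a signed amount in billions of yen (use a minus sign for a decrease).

BoJ balance sheet:
  Assets:      Securities −¥42B, Foreign assets +¥16B
  Liabilities: Bank reserves −¥125B, Currency in circulation +¥70B, Government deposits +¥29B
Commercial banking system:
  Assets:      Reserves at CB −¥125B, Securities +¥42B, Foreign assets −¥16B
  Liabilities: Checkable deposits −¥99B
Monetary base = currency + reserves: +¥70B + (−¥125B) = -¥55 billion.

-¥55 billion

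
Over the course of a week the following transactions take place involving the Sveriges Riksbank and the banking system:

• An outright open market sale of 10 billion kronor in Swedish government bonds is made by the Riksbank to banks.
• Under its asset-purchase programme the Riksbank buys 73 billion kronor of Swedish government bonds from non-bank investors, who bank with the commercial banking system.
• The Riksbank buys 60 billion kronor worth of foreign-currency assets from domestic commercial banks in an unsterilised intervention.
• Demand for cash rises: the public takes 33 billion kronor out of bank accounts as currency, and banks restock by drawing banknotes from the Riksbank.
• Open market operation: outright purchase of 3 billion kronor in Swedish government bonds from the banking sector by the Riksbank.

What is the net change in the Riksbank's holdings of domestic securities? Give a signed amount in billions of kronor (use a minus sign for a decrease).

+66 billion

Riksbank balance sheet:
  Assets:      Securities +66B, Foreign assets +60B
  Liabilities: Bank reserves +93B, Currency in circulation +33B
Commercial banking system:
  Assets:      Reserves at CB +93B, Securities +7B, Foreign assets −60B
  Liabilities: Checkable deposits +40B
So the change in the Riksbank's holdings of domestic securities is +66 billion.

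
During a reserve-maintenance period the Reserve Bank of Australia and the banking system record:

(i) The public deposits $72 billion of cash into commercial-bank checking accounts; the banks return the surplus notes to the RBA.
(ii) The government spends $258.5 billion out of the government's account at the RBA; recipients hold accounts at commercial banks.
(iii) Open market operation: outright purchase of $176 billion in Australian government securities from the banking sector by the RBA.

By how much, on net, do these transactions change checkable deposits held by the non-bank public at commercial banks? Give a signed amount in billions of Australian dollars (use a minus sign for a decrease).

Currency deposit $72 billion: non-bank counterparties' bank balances rise → +$72B.
Government spending $258.5 billion: non-bank counterparties' bank balances rise → +$258.5B.
OMO purchase (from banks) $176 billion: the counterparty is a bank, so public deposits are unchanged → 0.
Net: 72 + 258.5 + 0 = +$330.5 billion.

+$330.5 billion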